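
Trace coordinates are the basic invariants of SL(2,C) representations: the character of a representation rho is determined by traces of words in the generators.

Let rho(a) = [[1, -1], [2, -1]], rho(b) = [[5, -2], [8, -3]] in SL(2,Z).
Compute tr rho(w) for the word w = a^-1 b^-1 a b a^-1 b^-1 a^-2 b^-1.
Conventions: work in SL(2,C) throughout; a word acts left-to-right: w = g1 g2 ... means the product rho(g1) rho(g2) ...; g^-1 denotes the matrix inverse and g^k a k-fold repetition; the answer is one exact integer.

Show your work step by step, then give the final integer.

rho(a^-1) = [[-1, 1], [-2, 1]]
... * rho(b^-1) = [[-3, 2], [-8, 5]]  ->  [[-5, 3], [-2, 1]]
... * rho(a) = [[1, -1], [2, -1]]  ->  [[1, 2], [0, 1]]
... * rho(b) = [[5, -2], [8, -3]]  ->  [[21, -8], [8, -3]]
... * rho(a^-1) = [[-1, 1], [-2, 1]]  ->  [[-5, 13], [-2, 5]]
... * rho(b^-1) = [[-3, 2], [-8, 5]]  ->  [[-89, 55], [-34, 21]]
... * rho(a^-1) = [[-1, 1], [-2, 1]]  ->  [[-21, -34], [-8, -13]]
... * rho(a^-1) = [[-1, 1], [-2, 1]]  ->  [[89, -55], [34, -21]]
... * rho(b^-1) = [[-3, 2], [-8, 5]]  ->  [[173, -97], [66, -37]]
tr = 173 + -37 = 136

136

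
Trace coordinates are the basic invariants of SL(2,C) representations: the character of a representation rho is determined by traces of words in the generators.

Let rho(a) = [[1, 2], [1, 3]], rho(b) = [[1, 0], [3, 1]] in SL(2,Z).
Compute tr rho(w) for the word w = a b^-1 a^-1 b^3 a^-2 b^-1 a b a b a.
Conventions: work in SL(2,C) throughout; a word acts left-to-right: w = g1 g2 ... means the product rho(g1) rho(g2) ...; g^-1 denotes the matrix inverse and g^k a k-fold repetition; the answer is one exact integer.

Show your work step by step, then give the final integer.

815062

rho(a) = [[1, 2], [1, 3]]
... * rho(b^-1) = [[1, 0], [-3, 1]]  ->  [[-5, 2], [-8, 3]]
... * rho(a^-1) = [[3, -2], [-1, 1]]  ->  [[-17, 12], [-27, 19]]
... * rho(b) = [[1, 0], [3, 1]]  ->  [[19, 12], [30, 19]]
... * rho(b) = [[1, 0], [3, 1]]  ->  [[55, 12], [87, 19]]
... * rho(b) = [[1, 0], [3, 1]]  ->  [[91, 12], [144, 19]]
... * rho(a^-1) = [[3, -2], [-1, 1]]  ->  [[261, -170], [413, -269]]
... * rho(a^-1) = [[3, -2], [-1, 1]]  ->  [[953, -692], [1508, -1095]]
... * rho(b^-1) = [[1, 0], [-3, 1]]  ->  [[3029, -692], [4793, -1095]]
... * rho(a) = [[1, 2], [1, 3]]  ->  [[2337, 3982], [3698, 6301]]
... * rho(b) = [[1, 0], [3, 1]]  ->  [[14283, 3982], [22601, 6301]]
... * rho(a) = [[1, 2], [1, 3]]  ->  [[18265, 40512], [28902, 64105]]
... * rho(b) = [[1, 0], [3, 1]]  ->  [[139801, 40512], [221217, 64105]]
... * rho(a) = [[1, 2], [1, 3]]  ->  [[180313, 401138], [285322, 634749]]
tr = 180313 + 634749 = 815062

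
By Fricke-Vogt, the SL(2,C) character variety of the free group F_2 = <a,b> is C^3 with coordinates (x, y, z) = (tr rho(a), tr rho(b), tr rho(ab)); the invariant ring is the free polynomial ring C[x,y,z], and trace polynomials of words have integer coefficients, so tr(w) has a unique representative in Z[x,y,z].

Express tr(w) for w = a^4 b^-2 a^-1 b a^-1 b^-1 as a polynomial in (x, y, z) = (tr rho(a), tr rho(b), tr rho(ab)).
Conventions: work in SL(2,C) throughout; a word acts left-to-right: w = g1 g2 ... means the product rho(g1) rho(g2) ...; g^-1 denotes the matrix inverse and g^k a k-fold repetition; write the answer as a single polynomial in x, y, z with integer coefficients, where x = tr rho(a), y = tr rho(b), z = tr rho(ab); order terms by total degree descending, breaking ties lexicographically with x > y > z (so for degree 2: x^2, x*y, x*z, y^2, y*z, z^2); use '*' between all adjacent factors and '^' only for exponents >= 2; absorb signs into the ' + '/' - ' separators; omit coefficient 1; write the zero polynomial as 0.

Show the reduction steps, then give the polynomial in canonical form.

x^5*y^3*z - x^6*y^2 - x^4*y^4 - 2*x^4*y^2*z^2 + x^5*y*z - 2*x^3*y^3*z + x^3*y*z^3 + 7*x^4*y^2 + 3*x^2*y^4 + 5*x^2*y^2*z^2 - 5*x^3*y*z - x*y^3*z - 2*x*y*z^3 - x^4 - 13*x^2*y^2 - x^2*z^2 - y^4 - y^2*z^2 + 6*x*y*z + 4*x^2 + 4*y^2 + z^2 - 2

tr(a^2) = tr(a) tr(a) - tr(1) = x^2 - 2
tr(a^3) = tr(a) tr(a^2) - tr(a) = x^3 - 3*x
tr(a b a) = tr(a) tr(b a) - tr(b) = x*z - y
tr(a^3 b) = tr(a) tr(a b a) - tr(a b) = x^2*z - x*y - z
tr(a^3 b^-1) = tr(a^3) tr(b) - tr(a^3 b) = x^3*y - x^2*z - 2*x*y + z
tr(a^3 b^-2) = tr(a^3 b^-1) tr(b) - tr(a^3) = x^3*y^2 - x^2*y*z - x^3 - 2*x*y^2 + y*z + 3*x
tr(a^4) = tr(a) tr(a^3) - tr(a^2) = x^4 - 4*x^2 + 2
tr(a^5) = tr(a) tr(a^4) - tr(a^3) = x^5 - 5*x^3 + 5*x
tr(a^2 b a^2) = tr(a) tr(a^2 b a) - tr(a^2 b) = x^3*z - x^2*y - 2*x*z + y
tr(a^5 b) = tr(a) tr(a^2 b a^2) - tr(a^2 b a) = x^4*z - x^3*y - 3*x^2*z + 2*x*y + z
tr(a b^-1 a^4) = tr(a^5) tr(b) - tr(a^5 b) = x^5*y - x^4*z - 4*x^3*y + 3*x^2*z + 3*x*y - z
tr(b a b a) = tr(b a) tr(b a) - tr(1)   [split at repeated b] = z^2 - 2
tr(b a b) = tr(b) tr(a b) - tr(a) = y*z - x
tr(a b a b a) = tr(a) tr(b a b a) - tr(b a b) = x*z^2 - y*z - x
tr(a b a b a^2) = tr(a) tr(a b a b a) - tr(a b a b) = x^2*z^2 - x*y*z - x^2 - z^2 + 2
tr(a^4 b a b) = tr(a) tr(a b a b a^2) - tr(a b a b a) = x^3*z^2 - x^2*y*z - x^3 - 2*x*z^2 + y*z + 3*x
tr(a b^-1 a^4 b) = tr(a^4 b a) tr(b) - tr(a^4 b a b) = x^4*y*z - x^3*y^2 - x^3*z^2 - 2*x^2*y*z + x^3 + 2*x*y^2 + 2*x*z^2 - 3*x
tr(a b^-1 a^4 b^-1) = tr(a b^-1 a^4) tr(b) - tr(a b^-1 a^4 b) = x^5*y^2 - 2*x^4*y*z - 3*x^3*y^2 + x^3*z^2 + 5*x^2*y*z - x^3 + x*y^2 - 2*x*z^2 - y*z + 3*x
tr(a b a^5) = tr(a) tr(a^2 b a^3) - tr(a^2 b a^2) = x^5*z - x^4*y - 4*x^3*z + 3*x^2*y + 3*x*z - y
tr(a b a^5 b) = tr(a) tr(a^2 b a b a^2) - tr(a^2 b a b a) = x^4*z^2 - x^3*y*z - x^4 - 3*x^2*z^2 + 2*x*y*z + 4*x^2 + z^2 - 2
tr(a^4 b^-1 a b a) = tr(a b a^5) tr(b) - tr(a b a^5 b) = x^5*y*z - x^4*y^2 - x^4*z^2 - 3*x^3*y*z + x^4 + 3*x^2*y^2 + 3*x^2*z^2 + x*y*z - 4*x^2 - y^2 - z^2 + 2
tr(b a b a b a) = tr(a b a b) tr(a b) - tr(b a)   [split at repeated a] = z^3 - 3*z
tr(b a b a b) = tr(b) tr(a b a b) - tr(a b a) = y*z^2 - x*z - y
tr(b a b a b a^2) = tr(a) tr(b a b a b a) - tr(b a b a b) = x*z^3 - y*z^2 - 2*x*z + y
tr(a^2 b a b a b a) = tr(a) tr(b a b a b a^2) - tr(b a b a b a) = x^2*z^3 - x*y*z^2 - 2*x^2*z - z^3 + x*y + 3*z
tr(a b a b a^4 b) = tr(a) tr(a^2 b a b a b a) - tr(a^2 b a b a b) = x^3*z^3 - x^2*y*z^2 - 2*x^3*z - 2*x*z^3 + x^2*y + y*z^2 + 5*x*z - y
tr(a^4 b^-1 a b a b) = tr(a b a b a^4) tr(b) - tr(a b a b a^4 b) = x^4*y*z^2 - x^3*y^2*z - x^3*z^3 - x^4*y - 2*x^2*y*z^2 + 2*x^3*z + 2*x*y^2*z + 2*x*z^3 + 3*x^2*y - 5*x*z - y
tr(a b a b^-1 a^4 b^-1) = tr(a^4 b^-1 a b a) tr(b) - tr(a^4 b^-1 a b a b) = x^5*y^2*z - x^4*y^3 - 2*x^4*y*z^2 - 2*x^3*y^2*z + x^3*z^3 + 2*x^4*y + 3*x^2*y^3 + 5*x^2*y*z^2 - 2*x^3*z - x*y^2*z - 2*x*z^3 - 7*x^2*y - y^3 - y*z^2 + 5*x*z + 3*y
tr(a b a b^-1 a^4) = tr(a^5 b a) tr(b) - tr(a^5 b a b) = x^5*y*z - x^4*y^2 - x^4*z^2 - 3*x^3*y*z + x^4 + 3*x^2*y^2 + 3*x^2*z^2 + x*y*z - 4*x^2 - y^2 - z^2 + 2
tr(b a b^-1 a^4 b^-2 a) = tr(a b a b^-1 a^4 b^-1) tr(b) - tr(a b a b^-1 a^4) = x^5*y^3*z - x^4*y^4 - 2*x^4*y^2*z^2 - x^5*y*z - 2*x^3*y^3*z + x^3*y*z^3 + 3*x^4*y^2 + x^4*z^2 + 3*x^2*y^4 + 5*x^2*y^2*z^2 + x^3*y*z - x*y^3*z - 2*x*y*z^3 - x^4 - 10*x^2*y^2 - 3*x^2*z^2 - y^4 - y^2*z^2 + 4*x*y*z + 4*x^2 + 4*y^2 + z^2 - 2
tr(b^-1 a^4 b^-2 a^-1 b a) = tr(b a b^-1 a^4 b^-2) tr(a) - tr(b a b^-1 a^4 b^-2 a) = -x^5*y^3*z + x^6*y^2 + x^4*y^4 + 2*x^4*y^2*z^2 - x^5*y*z + 2*x^3*y^3*z - x^3*y*z^3 - 6*x^4*y^2 - 3*x^2*y^4 - 5*x^2*y^2*z^2 + 4*x^3*y*z + x*y^3*z + 2*x*y*z^3 + 11*x^2*y^2 + x^2*z^2 + y^4 + y^2*z^2 - 5*x*y*z - x^2 - 4*y^2 - z^2 + 2
tr(a^4 b^-2 a^-1 b a^-1 b^-1) = tr(b^-1 a^4 b^-2 a^-1 b) tr(a) - tr(b^-1 a^4 b^-2 a^-1 b a) = x^5*y^3*z - x^6*y^2 - x^4*y^4 - 2*x^4*y^2*z^2 + x^5*y*z - 2*x^3*y^3*z + x^3*y*z^3 + 7*x^4*y^2 + 3*x^2*y^4 + 5*x^2*y^2*z^2 - 5*x^3*y*z - x*y^3*z - 2*x*y*z^3 - x^4 - 13*x^2*y^2 - x^2*z^2 - y^4 - y^2*z^2 + 6*x*y*z + 4*x^2 + 4*y^2 + z^2 - 2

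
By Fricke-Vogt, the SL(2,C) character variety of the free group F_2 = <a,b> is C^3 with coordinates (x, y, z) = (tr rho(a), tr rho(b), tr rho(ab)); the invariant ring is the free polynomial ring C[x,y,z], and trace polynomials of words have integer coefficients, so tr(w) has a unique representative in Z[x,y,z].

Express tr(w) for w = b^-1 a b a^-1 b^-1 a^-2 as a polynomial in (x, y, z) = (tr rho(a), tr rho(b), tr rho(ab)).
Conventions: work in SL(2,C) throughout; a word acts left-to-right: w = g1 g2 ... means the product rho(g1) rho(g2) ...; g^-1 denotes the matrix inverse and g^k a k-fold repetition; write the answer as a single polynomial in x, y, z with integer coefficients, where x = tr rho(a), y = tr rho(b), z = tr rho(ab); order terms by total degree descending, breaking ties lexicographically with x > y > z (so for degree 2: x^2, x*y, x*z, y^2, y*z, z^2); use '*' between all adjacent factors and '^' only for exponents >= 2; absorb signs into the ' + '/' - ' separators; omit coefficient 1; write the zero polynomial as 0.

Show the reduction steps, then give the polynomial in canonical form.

tr(a b a) = tr(a) * tr(b a) - tr(b)  (reduce the a square) = x*z - y
tr(a b a b) = tr(a b) * tr(a b) - tr(1)  (split on a) = z^2 - 2
and tr(b^-1 a b a) = tr(a b a) * tr(b) - tr(a b a b)  (eliminate b^-1) = x*y*z - y^2 - z^2 + 2
tr(a^-1 b^-1 a b) = tr(b^-1 a b) * tr(a) - tr(b^-1 a b a)  (eliminate a^-1) = -x*y*z + x^2 + y^2 + z^2 - 2
tr(a^-1 b^-1 a b a^-1) = tr(a^-1 b^-1 a b) * tr(a) - tr(a^-1 b^-1 a b a)  (eliminate a^-1) = -x^2*y*z + x^3 + x*y^2 + x*z^2 - 3*x
tr(a^2) = tr(a) * tr(a) - tr(1)  (reduce the a square) = x^2 - 2
next, tr(b a^2 b) = tr(b) * tr(a^2 b) - tr(a^2)  (reduce the b square) = x*y*z - x^2 - y^2 + 2
tr(b a b) = tr(b) * tr(a b) - tr(a)  (reduce the b square) = y*z - x
next, tr(b a^2 b a) = tr(a) * tr(b a b a) - tr(b a b)  (reduce the a square) = x*z^2 - y*z - x
tr(a b a^-1 b a) = tr(b a^2 b) * tr(a) - tr(b a^2 b a)  (eliminate a^-1) = x^2*y*z - x^3 - x*y^2 - x*z^2 + y*z + 3*x
and tr(b a b a b) = tr(b) * tr(a b a b) - tr(a b a)  (reduce the b square) = y*z^2 - x*z - y
tr(b a b a b a) = tr(b a b a) * tr(b a) - tr(a b)  (split on b) = z^3 - 3*z
next, tr(a b a^-1 b a b) = tr(b a b a b) * tr(a) - tr(b a b a b a)  (eliminate a^-1) = x*y*z^2 - x^2*z - z^3 - x*y + 3*z
tr(b^-1 a b a^-1 b a) = tr(a b a^-1 b a) * tr(b) - tr(a b a^-1 b a b)  (eliminate b^-1) = x^2*y^2*z - x^3*y - x*y^3 - 2*x*y*z^2 + x^2*z + y^2*z + z^3 + 4*x*y - 3*z
and tr(a^-1 b^-1 a b a^-1 b) = tr(b^-1 a b a^-1 b) * tr(a) - tr(b^-1 a b a^-1 b a)  (eliminate a^-1) = -x^2*y^2*z + x^3*y + x*y^3 + 2*x*y*z^2 - x^2*z - y^2*z - z^3 - 3*x*y + 3*z
and tr(b^-1 a b a^-1 b^-1 a^-1) = tr(a^-1 b^-1 a b a^-1) * tr(b) - tr(a^-1 b^-1 a b a^-1 b)  (eliminate b^-1) = -x*y*z^2 + x^2*z + y^2*z + z^3 - 3*z
tr(b^-1 a b a^-1 b^-1) = tr(b^-1 a b a^-1) * tr(b) - tr(b^-1 a b a^-1 b)  (eliminate b^-1) = -x*y^2*z + x^2*y + y^3 + y*z^2 - 3*y
tr(b^-1 a b a^-1 b^-1 a^-2) = tr(b^-1 a b a^-1 b^-1 a^-1) * tr(a) - tr(b^-1 a b a^-1 b^-1)  (eliminate a^-1) = -x^2*y*z^2 + x^3*z + 2*x*y^2*z + x*z^3 - x^2*y - y^3 - y*z^2 - 3*x*z + 3*y

-x^2*y*z^2 + x^3*z + 2*x*y^2*z + x*z^3 - x^2*y - y^3 - y*z^2 - 3*x*z + 3*y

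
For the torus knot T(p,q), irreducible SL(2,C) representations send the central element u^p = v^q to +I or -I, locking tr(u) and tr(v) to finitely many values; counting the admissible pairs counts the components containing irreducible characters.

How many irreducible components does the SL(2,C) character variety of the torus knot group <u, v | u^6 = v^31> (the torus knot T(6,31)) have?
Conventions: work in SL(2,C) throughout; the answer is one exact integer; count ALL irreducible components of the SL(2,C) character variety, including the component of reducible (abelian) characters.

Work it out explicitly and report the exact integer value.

For T(6,31): irreducibility forces the central element u^6 = v^31 to one of +I, -I.
On an irreducible component, tr(u) is locked at 2*cos(pi*alpha/6) for some alpha in 1..5, and tr(v) at 2*cos(pi*beta/31) for some beta in 1..30.
The two central values (-1)^alpha I and (-1)^beta I must be the same matrix, so alpha and beta share a parity.
Counting: 3 odd alphas x 15 odd betas + 2 even alphas x 15 even betas = 45 + 30 = 75.
Total: 75 irreducible-character components + 1 reducible (abelian) component = 76.

76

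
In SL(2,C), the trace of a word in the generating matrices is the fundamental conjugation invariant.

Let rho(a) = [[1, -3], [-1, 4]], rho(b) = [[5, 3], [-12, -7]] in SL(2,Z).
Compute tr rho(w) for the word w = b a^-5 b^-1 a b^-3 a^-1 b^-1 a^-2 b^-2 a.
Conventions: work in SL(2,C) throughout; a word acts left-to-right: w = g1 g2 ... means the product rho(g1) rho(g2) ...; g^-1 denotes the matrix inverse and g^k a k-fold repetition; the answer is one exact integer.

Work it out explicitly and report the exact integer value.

rho(b) = [[5, 3], [-12, -7]]
... * rho(a^-1) = [[4, 3], [1, 1]]  ->  [[23, 18], [-55, -43]]
... * rho(a^-1) = [[4, 3], [1, 1]]  ->  [[110, 87], [-263, -208]]
... * rho(a^-1) = [[4, 3], [1, 1]]  ->  [[527, 417], [-1260, -997]]
... * rho(a^-1) = [[4, 3], [1, 1]]  ->  [[2525, 1998], [-6037, -4777]]
... * rho(a^-1) = [[4, 3], [1, 1]]  ->  [[12098, 9573], [-28925, -22888]]
... * rho(b^-1) = [[-7, -3], [12, 5]]  ->  [[30190, 11571], [-72181, -27665]]
... * rho(a) = [[1, -3], [-1, 4]]  ->  [[18619, -44286], [-44516, 105883]]
... * rho(b^-1) = [[-7, -3], [12, 5]]  ->  [[-661765, -277287], [1582208, 662963]]
... * rho(b^-1) = [[-7, -3], [12, 5]]  ->  [[1304911, 598860], [-3119900, -1431809]]
... * rho(b^-1) = [[-7, -3], [12, 5]]  ->  [[-1948057, -920433], [4657592, 2200655]]
... * rho(a^-1) = [[4, 3], [1, 1]]  ->  [[-8712661, -6764604], [20831023, 16173431]]
... * rho(b^-1) = [[-7, -3], [12, 5]]  ->  [[-20186621, -7685037], [48264011, 18374086]]
... * rho(a^-1) = [[4, 3], [1, 1]]  ->  [[-88431521, -68244900], [211430130, 163166119]]
... * rho(a^-1) = [[4, 3], [1, 1]]  ->  [[-421970984, -333539463], [1008886639, 797456509]]
... * rho(b^-1) = [[-7, -3], [12, 5]]  ->  [[-1048676668, -401784363], [2507271635, 960622628]]
... * rho(b^-1) = [[-7, -3], [12, 5]]  ->  [[2519324320, 1137108189], [-6023429909, -2718701765]]
... * rho(a) = [[1, -3], [-1, 4]]  ->  [[1382216131, -3009540204], [-3304728144, 7195482667]]
tr = 1382216131 + 7195482667 = 8577698798

8577698798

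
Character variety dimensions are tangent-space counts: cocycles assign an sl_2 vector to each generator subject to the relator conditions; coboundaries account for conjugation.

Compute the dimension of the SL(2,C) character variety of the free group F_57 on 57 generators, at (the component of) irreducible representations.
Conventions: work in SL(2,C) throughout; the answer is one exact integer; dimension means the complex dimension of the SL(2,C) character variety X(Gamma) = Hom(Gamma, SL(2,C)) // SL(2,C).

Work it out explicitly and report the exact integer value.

Here Gamma is free of rank 57 — no relator constrains a cocycle.
So Z^1 = (sl_2)^57 in full: dim Z^1 = 171.
At an irreducible rho the centralizer of the image in sl_2 is 0, so the coboundary map sl_2 -> Z^1 is injective: dim B^1 = 3.
dim X = dim H^1 = dim Z^1 - dim B^1 = 171 - 3 = 168.

168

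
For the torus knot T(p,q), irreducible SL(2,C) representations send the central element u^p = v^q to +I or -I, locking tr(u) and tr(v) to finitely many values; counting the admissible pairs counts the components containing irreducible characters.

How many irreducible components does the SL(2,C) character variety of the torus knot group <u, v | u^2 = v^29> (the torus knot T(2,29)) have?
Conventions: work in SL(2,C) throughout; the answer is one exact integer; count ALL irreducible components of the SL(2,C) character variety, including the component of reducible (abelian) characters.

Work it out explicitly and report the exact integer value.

15

For T(2,29): irreducibility forces the central element u^2 = v^29 to one of +I, -I.
This locks tr(u) to 2*cos(pi*alpha/2), alpha in 1..1, and tr(v) to 2*cos(pi*beta/29), beta in 1..28, on each component of irreducible characters.
u^2 = (-1)^alpha I and v^29 = (-1)^beta I must agree, so alpha and beta have equal parity.
Enumerate parity-matched pairs: 1*14 odd-odd plus 0*14 even-even gives 14.
That is 14 components of irreducible characters, and with the reducible (abelian) component the total is 15.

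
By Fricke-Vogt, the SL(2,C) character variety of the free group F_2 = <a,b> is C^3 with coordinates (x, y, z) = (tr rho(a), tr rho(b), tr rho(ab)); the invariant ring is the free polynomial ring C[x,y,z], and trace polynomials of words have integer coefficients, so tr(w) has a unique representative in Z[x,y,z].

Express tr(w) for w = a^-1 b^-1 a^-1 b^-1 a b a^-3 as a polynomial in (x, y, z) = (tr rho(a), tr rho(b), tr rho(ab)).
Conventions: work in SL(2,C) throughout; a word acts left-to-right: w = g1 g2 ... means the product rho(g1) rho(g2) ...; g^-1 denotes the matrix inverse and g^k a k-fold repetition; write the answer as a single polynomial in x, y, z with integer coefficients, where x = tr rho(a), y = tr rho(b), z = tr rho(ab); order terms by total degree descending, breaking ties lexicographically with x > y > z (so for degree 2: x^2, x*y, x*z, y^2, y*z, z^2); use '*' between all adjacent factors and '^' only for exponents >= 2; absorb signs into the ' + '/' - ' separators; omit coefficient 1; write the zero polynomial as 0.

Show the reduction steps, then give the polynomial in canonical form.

tr(b a b) = tr(b) tr(a b) - tr(a) = y*z - x
tr(b a b a) = tr(b a) tr(b a) - tr(1)   [split at repeated b] = z^2 - 2
and tr(a b a^-1 b) = tr(b a b) tr(a) - tr(b a b a) = x*y*z - x^2 - z^2 + 2
next, tr(b^-1 a b a^-1) = tr(a b a^-1) tr(b) - tr(a b a^-1 b) = -x*y*z + x^2 + y^2 + z^2 - 2
tr(a^-2 b^-1 a b) = tr(b^-1 a b a^-1) tr(a) - tr(b^-1 a b) = -x^2*y*z + x^3 + x*y^2 + x*z^2 - 3*x
and tr(a b a^-3 b^-1) = tr(a^-2 b^-1 a b) tr(a) - tr(a^-2 b^-1 a b a) = -x^3*y*z + x^4 + x^2*y^2 + x^2*z^2 + x*y*z - 4*x^2 - y^2 - z^2 + 2
and tr(b a^-1) = tr(b) tr(a) - tr(b a) = x*y - z
tr(b a^-2) = tr(b a^-1) tr(a) - tr(b) = x^2*y - x*z - y
and tr(b^-2 a b a^-3) = tr(a b a^-3 b^-1) tr(b) - tr(a b a^-3) = -x^3*y^2*z + x^4*y + x^2*y^3 + x^2*y*z^2 + x*y^2*z - 5*x^2*y - y^3 - y*z^2 + x*z + 3*y
and tr(b^-2 a b a^-1) = tr(a b a^-1 b^-1) tr(b) - tr(a b a^-1) = -x*y^2*z + x^2*y + y^3 + y*z^2 - 3*y
tr(b^-2 a b a^-2) = tr(b^-2 a b a^-1) tr(a) - tr(b^-2 a b) = -x^2*y^2*z + x^3*y + x*y^3 + x*y*z^2 - 4*x*y + z
and tr(b^-1 a b a^-4 b^-1) = tr(b^-2 a b a^-3) tr(a) - tr(b^-2 a b a^-2) = -x^4*y^2*z + x^5*y + x^3*y^3 + x^3*y*z^2 + 2*x^2*y^2*z - 6*x^3*y - 2*x*y^3 - 2*x*y*z^2 + x^2*z + 7*x*y - z
tr(b^2) = tr(b) tr(b) - tr(1) = y^2 - 2
tr(b a^2 b) = tr(a) tr(b^2 a) - tr(b^2) = x*y*z - x^2 - y^2 + 2
and tr(b a^2 b a) = tr(a) tr(b a b a) - tr(b a b) = x*z^2 - y*z - x
and tr(a^2 b a^-1 b) = tr(b a^2 b) tr(a) - tr(b a^2 b a) = x^2*y*z - x^3 - x*y^2 - x*z^2 + y*z + 3*x
and tr(b^-1 a^2 b a^-1) = tr(a^2 b a^-1) tr(b) - tr(a^2 b a^-1 b) = -x^2*y*z + x^3 + x*y^2 + x*z^2 - 3*x
tr(a^2) = tr(a) tr(a) - tr(1) = x^2 - 2
tr(b^-1 a^2 b a^-2) = tr(b^-1 a^2 b a^-1) tr(a) - tr(b^-1 a^2 b) = -x^3*y*z + x^4 + x^2*y^2 + x^2*z^2 - 4*x^2 + 2
tr(a^-2 b^-1 a^2 b a^-1) = tr(b^-1 a^2 b a^-2) tr(a) - tr(b^-1 a^2 b a^-1) = -x^4*y*z + x^5 + x^3*y^2 + x^3*z^2 + x^2*y*z - 5*x^3 - x*y^2 - x*z^2 + 5*x
and tr(a b a^-4 b^-1 a) = tr(a^-2 b^-1 a^2 b a^-1) tr(a) - tr(a^-2 b^-1 a^2 b) = -x^5*y*z + x^6 + x^4*y^2 + x^4*z^2 + 2*x^3*y*z - 6*x^4 - 2*x^2*y^2 - 2*x^2*z^2 + 9*x^2 - 2
tr(a b a) = tr(a) tr(b a) - tr(b) = x*z - y
tr(b a b a b) = tr(b) tr(a b a b) - tr(a b a) = y*z^2 - x*z - y
and tr(b a b a b a) = tr(a b) tr(a b a b) - tr(a^-1 b^-1)   [split at repeated a] = z^3 - 3*z
tr(b a b a b a^-1) = tr(b a b a b) tr(a) - tr(b a b a b a) = x*y*z^2 - x^2*z - z^3 - x*y + 3*z
next, tr(a b a b a^-2 b) = tr(b a b a b a^-1) tr(a) - tr(b a b a b) = x^2*y*z^2 - x^3*z - x*z^3 - x^2*y - y*z^2 + 4*x*z + y
and tr(a^-2 b^-1 a b a b) = tr(a b a b a^-2) tr(b) - tr(a b a b a^-2 b) = -x^2*y*z^2 + x^3*z + x*y^2*z + x*z^3 - 4*x*z + y
next, tr(b^-1 a b a b a) = tr(a b a b a) tr(b) - tr(a b a b a b) = x*y*z^2 - y^2*z - z^3 - x*y + 3*z
tr(a^-1 b^-1 a b a b) = tr(b^-1 a b a b) tr(a) - tr(b^-1 a b a b a) = -x*y*z^2 + x^2*z + y^2*z + z^3 - 3*z
and tr(a^-2 b^-1 a b a b a^-1) = tr(a^-2 b^-1 a b a b) tr(a) - tr(a^-2 b^-1 a b a b a) = -x^3*y*z^2 + x^4*z + x^2*y^2*z + x^2*z^3 + x*y*z^2 - 5*x^2*z - y^2*z - z^3 + x*y + 3*z
tr(a b a^-4 b^-1 a b) = tr(a^-2 b^-1 a b a b a^-1) tr(a) - tr(a^-2 b^-1 a b a b) = -x^4*y*z^2 + x^5*z + x^3*y^2*z + x^3*z^3 + 2*x^2*y*z^2 - 6*x^3*z - 2*x*y^2*z - 2*x*z^3 + x^2*y + 7*x*z - y
tr(b^-1 a b a^-4 b^-1 a) = tr(a b a^-4 b^-1 a) tr(b) - tr(a b a^-4 b^-1 a b) = -x^5*y^2*z + x^6*y + x^4*y^3 + 2*x^4*y*z^2 - x^5*z + x^3*y^2*z - x^3*z^3 - 6*x^4*y - 2*x^2*y^3 - 4*x^2*y*z^2 + 6*x^3*z + 2*x*y^2*z + 2*x*z^3 + 8*x^2*y - 7*x*z - y
and tr(a^-1 b^-1 a^-1 b^-1 a b a^-3) = tr(b^-1 a b a^-4 b^-1) tr(a) - tr(b^-1 a b a^-4 b^-1 a) = -x^4*y*z^2 + x^5*z + x^3*y^2*z + x^3*z^3 + 2*x^2*y*z^2 - 5*x^3*z - 2*x*y^2*z - 2*x*z^3 - x^2*y + 6*x*z + y

-x^4*y*z^2 + x^5*z + x^3*y^2*z + x^3*z^3 + 2*x^2*y*z^2 - 5*x^3*z - 2*x*y^2*z - 2*x*z^3 - x^2*y + 6*x*z + y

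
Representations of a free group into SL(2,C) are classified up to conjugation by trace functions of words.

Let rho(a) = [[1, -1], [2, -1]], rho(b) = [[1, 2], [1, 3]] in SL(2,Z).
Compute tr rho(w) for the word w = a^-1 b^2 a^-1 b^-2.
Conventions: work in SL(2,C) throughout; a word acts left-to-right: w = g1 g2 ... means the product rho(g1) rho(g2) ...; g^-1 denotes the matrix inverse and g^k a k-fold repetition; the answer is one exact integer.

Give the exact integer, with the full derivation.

-210

rho(a^-1) = [[-1, 1], [-2, 1]]
... * rho(b) = [[1, 2], [1, 3]]  ->  [[0, 1], [-1, -1]]
... * rho(b) = [[1, 2], [1, 3]]  ->  [[1, 3], [-2, -5]]
... * rho(a^-1) = [[-1, 1], [-2, 1]]  ->  [[-7, 4], [12, -7]]
... * rho(b^-1) = [[3, -2], [-1, 1]]  ->  [[-25, 18], [43, -31]]
... * rho(b^-1) = [[3, -2], [-1, 1]]  ->  [[-93, 68], [160, -117]]
tr = -93 + -117 = -210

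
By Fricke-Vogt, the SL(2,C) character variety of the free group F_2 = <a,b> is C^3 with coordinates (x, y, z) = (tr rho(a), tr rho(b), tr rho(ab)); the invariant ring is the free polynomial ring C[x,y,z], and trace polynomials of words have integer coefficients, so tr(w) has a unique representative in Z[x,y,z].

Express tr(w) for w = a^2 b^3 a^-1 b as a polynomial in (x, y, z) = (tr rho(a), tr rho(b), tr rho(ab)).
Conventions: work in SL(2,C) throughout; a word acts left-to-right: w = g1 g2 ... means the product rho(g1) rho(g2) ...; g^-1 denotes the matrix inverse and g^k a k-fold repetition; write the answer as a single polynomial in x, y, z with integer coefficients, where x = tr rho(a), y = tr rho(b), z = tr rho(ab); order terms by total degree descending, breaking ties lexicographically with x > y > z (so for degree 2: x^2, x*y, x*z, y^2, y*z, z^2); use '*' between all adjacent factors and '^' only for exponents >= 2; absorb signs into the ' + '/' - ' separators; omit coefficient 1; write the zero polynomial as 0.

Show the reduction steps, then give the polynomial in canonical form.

and trace(a^2 b) = trace(a) trace(b a) - trace(b)  (reduce the a square) = x*z - y
trace(a^2) = trace(a) trace(a) - trace(1)  (reduce the a square) = x^2 - 2
next, trace(a^2 b^2) = trace(b) trace(a^2 b) - trace(a^2)  (reduce the b square) = x*y*z - x^2 - y^2 + 2
and trace(b a^2 b^2) = trace(b) trace(a^2 b^2) - trace(a^2 b)  (reduce the b square) = x*y^2*z - x^2*y - y^3 - x*z + 3*y
and trace(b a^2 b^3) = trace(b) trace(b a^2 b^2) - trace(b a^2 b)  (reduce the b square) = x*y^3*z - x^2*y^2 - y^4 - 2*x*y*z + x^2 + 4*y^2 - 2
and trace(a b a b) = trace(a b) trace(a b) - trace(1)  (split on a) = z^2 - 2
trace(b^2 a b a) = trace(b) trace(a b a b) - trace(a b a)  (reduce the b square) = y*z^2 - x*z - y
next, trace(a b^2) = trace(b) trace(a b) - trace(a)  (reduce the b square) = y*z - x
trace(b^2 a b) = trace(b) trace(a b^2) - trace(a b)  (reduce the b square) = y^2*z - x*y - z
next, trace(a b a^2 b^2) = trace(a) trace(b^2 a b a) - trace(b^2 a b)  (reduce the a square) = x*y*z^2 - x^2*z - y^2*z + z
and trace(a b a^2 b) = trace(a) trace(b a b a) - trace(b a b)  (reduce the a square) = x*z^2 - y*z - x
and trace(b a^2 b^3 a) = trace(b) trace(a b a^2 b^2) - trace(a b a^2 b)  (reduce the b square) = x*y^2*z^2 - x^2*y*z - y^3*z - x*z^2 + 2*y*z + x
and trace(a^2 b^3 a^-1 b) = trace(b a^2 b^3) trace(a) - trace(b a^2 b^3 a)  (eliminate a^-1) = x^2*y^3*z - x^3*y^2 - x*y^4 - x*y^2*z^2 - x^2*y*z + y^3*z + x^3 + 4*x*y^2 + x*z^2 - 2*y*z - 3*x

x^2*y^3*z - x^3*y^2 - x*y^4 - x*y^2*z^2 - x^2*y*z + y^3*z + x^3 + 4*x*y^2 + x*z^2 - 2*y*z - 3*x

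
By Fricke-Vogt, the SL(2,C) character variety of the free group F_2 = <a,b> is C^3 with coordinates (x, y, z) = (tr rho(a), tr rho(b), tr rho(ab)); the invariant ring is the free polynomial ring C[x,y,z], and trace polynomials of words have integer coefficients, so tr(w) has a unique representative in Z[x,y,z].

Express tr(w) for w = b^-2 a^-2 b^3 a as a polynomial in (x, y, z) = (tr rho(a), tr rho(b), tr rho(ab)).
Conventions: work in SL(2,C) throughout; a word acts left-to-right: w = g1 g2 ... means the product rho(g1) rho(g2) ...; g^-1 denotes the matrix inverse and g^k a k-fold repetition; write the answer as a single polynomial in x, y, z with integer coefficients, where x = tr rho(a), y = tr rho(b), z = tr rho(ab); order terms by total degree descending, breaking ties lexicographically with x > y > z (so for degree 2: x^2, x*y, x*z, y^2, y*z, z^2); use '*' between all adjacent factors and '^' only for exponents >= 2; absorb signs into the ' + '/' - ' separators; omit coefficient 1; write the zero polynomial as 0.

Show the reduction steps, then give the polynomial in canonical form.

-x^2*y^4*z + x^3*y^3 + x*y^5 + x*y^3*z^2 + x^2*y^2*z - x^3*y - 5*x*y^3 - x*y*z^2 + 5*x*y - z

apply: trace(b^2) = trace(b)*trace(b) - trace(1) = y^2 - 2
trace(b^3) = trace(b)*trace(b^2) - trace(b) = y^3 - 3*y
trace(b a b) = trace(b)*trace(a b) - trace(a) = y*z - x
trace(b^2 a b) = trace(b)*trace(b a b) - trace(b a) = y^2*z - x*y - z
trace(b^3 a b) = trace(b)*trace(b^2 a b) - trace(b^2 a) = y^3*z - x*y^2 - 2*y*z + x
trace(a b a b) = trace(b a)*trace(b a) - trace(1)   [split at repeated b] = z^2 - 2
trace(a b a) = trace(a)*trace(b a) - trace(b) = x*z - y
trace(b a b a b) = trace(b)*trace(a b a b) - trace(a b a) = y*z^2 - x*z - y
trace(b^3 a b a) = trace(b)*trace(b a b a b) - trace(b a b a) = y^2*z^2 - x*y*z - y^2 - z^2 + 2
trace(a^-1 b^3 a b) = trace(b^3 a b)*trace(a) - trace(b^3 a b a) = x*y^3*z - x^2*y^2 - y^2*z^2 - x*y*z + x^2 + y^2 + z^2 - 2
trace(a^-1 b^3 a b^-1) = trace(a^-1 b^3 a)*trace(b) - trace(a^-1 b^3 a b) = -x*y^3*z + x^2*y^2 + y^4 + y^2*z^2 + x*y*z - x^2 - 4*y^2 - z^2 + 2
trace(a^-2 b^3 a b^-1) = trace(a^-1 b^3 a b^-1)*trace(a) - trace(a^-1 b^3 a b^-1 a) = -x^2*y^3*z + x^3*y^2 + x*y^4 + x*y^2*z^2 + x^2*y*z - x^3 - 4*x*y^2 - x*z^2 - y*z + 3*x
trace(a^-1 b^3) = trace(b^3)*trace(a) - trace(b^3 a) = x*y^3 - y^2*z - 2*x*y + z
trace(b^-2 a^-2 b^3 a) = trace(a^-2 b^3 a b^-1)*trace(b) - trace(a^-2 b^3 a) = -x^2*y^4*z + x^3*y^3 + x*y^5 + x*y^3*z^2 + x^2*y^2*z - x^3*y - 5*x*y^3 - x*y*z^2 + 5*x*y - z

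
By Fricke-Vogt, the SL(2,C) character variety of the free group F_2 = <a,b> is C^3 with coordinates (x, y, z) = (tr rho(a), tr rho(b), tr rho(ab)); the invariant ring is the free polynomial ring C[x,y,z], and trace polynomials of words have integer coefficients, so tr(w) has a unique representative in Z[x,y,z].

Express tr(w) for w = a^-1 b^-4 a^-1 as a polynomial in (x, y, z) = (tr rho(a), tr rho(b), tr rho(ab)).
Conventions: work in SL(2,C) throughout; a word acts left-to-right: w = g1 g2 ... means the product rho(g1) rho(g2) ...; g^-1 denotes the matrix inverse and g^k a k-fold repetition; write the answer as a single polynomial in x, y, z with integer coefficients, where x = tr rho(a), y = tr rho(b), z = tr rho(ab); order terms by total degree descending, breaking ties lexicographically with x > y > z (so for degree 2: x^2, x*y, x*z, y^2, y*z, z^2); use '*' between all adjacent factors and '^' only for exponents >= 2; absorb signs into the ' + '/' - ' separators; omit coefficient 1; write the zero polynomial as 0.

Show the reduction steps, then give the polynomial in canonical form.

trace(b^-1) = trace(b) = y
use: trace(b^-1 a) = trace(a) * trace(b) - trace(a b)   [inverse elimination on b] = x*y - z
use: trace(a^-1 b^-1) = trace(b^-1) * trace(a) - trace(b^-1 a)   [inverse elimination on a] = z
trace(a^-1 b^-2) = trace(a^-1 b^-1) * trace(b) - trace(a^-1)   [inverse elimination on b] = y*z - x
apply: trace(a^-1 b^-3) = trace(a^-1 b^-2) * trace(b) - trace(a^-1 b^-1)   [inverse elimination on b] = y^2*z - x*y - z
use: trace(b^-2) = trace(b^-1) * trace(b) - trace(1)   [inverse elimination on b] = y^2 - 2
trace(b^-3) = trace(b^-2) * trace(b) - trace(b^-1)   [inverse elimination on b] = y^3 - 3*y
apply: trace(b^-2 a^-2 b^-1) = trace(a^-1 b^-3) * trace(a) - trace(a^-1 b^-3 a)   [inverse elimination on a] = x*y^2*z - x^2*y - y^3 - x*z + 3*y
use: trace(b^-1 a^-2) = trace(b^-1 a^-1) * trace(a) - trace(b^-1)   [inverse elimination on a] = x*z - y
trace(a^-2) = trace(a^-1) * trace(a) - trace(1)   [inverse elimination on a] = x^2 - 2
trace(b^-2 a^-2) = trace(b^-1 a^-2) * trace(b) - trace(b^-1 a^-2 b)   [inverse elimination on b] = x*y*z - x^2 - y^2 + 2
trace(a^-1 b^-4 a^-1) = trace(b^-2 a^-2 b^-1) * trace(b) - trace(b^-2 a^-2)   [inverse elimination on b] = x*y^3*z - x^2*y^2 - y^4 - 2*x*y*z + x^2 + 4*y^2 - 2

x*y^3*z - x^2*y^2 - y^4 - 2*x*y*z + x^2 + 4*y^2 - 2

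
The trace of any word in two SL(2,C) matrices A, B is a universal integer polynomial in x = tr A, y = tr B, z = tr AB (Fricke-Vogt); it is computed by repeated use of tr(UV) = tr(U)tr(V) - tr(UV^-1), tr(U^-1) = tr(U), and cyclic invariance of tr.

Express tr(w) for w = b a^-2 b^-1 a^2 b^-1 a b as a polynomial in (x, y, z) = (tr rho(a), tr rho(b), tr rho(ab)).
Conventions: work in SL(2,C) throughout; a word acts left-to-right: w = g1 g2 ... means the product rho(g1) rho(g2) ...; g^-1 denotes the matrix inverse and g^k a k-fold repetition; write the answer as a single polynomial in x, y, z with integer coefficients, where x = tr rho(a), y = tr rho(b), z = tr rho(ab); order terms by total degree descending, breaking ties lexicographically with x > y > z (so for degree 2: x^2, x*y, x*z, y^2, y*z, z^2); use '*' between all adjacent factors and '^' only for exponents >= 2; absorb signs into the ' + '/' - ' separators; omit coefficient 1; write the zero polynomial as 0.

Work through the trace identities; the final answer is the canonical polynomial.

trace(a^2 b) = trace(a) trace(b a) - trace(b)  (reduce the a square) = x*z - y
trace(a^2) = trace(a) trace(a) - trace(1)  (reduce the a square) = x^2 - 2
trace(a b^2 a) = trace(b) trace(a^2 b) - trace(a^2)  (reduce the b square) = x*y*z - x^2 - y^2 + 2
trace(a b a b) = trace(a b) trace(a b) - trace(1)  (split on a) = z^2 - 2
trace(a b^2 a b) = trace(b) trace(a b a b) - trace(a b a)  (reduce the b square) = y*z^2 - x*z - y
trace(a b^-1 a b^2) = trace(a b^2 a) trace(b) - trace(a b^2 a b)  (eliminate b^-1) = x*y^2*z - x^2*y - y^3 - y*z^2 + x*z + 3*y
trace(b^2 a) = trace(b) trace(a b) - trace(a)  (reduce the b square) = y*z - x
trace(b a^3 b) = trace(a) trace(b^2 a^2) - trace(b^2 a)  (reduce the a square) = x^2*y*z - x^3 - x*y^2 - y*z + 3*x
trace(b a^3) = trace(a) trace(a b a) - trace(a b)  (reduce the a square) = x^2*z - x*y - z
trace(b a^3 b^2) = trace(b) trace(b a^3 b) - trace(b a^3)  (reduce the b square) = x^2*y^2*z - x^3*y - x*y^3 - x^2*z - y^2*z + 4*x*y + z
trace(b a b a^2) = trace(a) trace(b a b a) - trace(b a b)  (reduce the a square) = x*z^2 - y*z - x
trace(a b a^3 b) = trace(a) trace(b a b a^2) - trace(b a b a)  (reduce the a square) = x^2*z^2 - x*y*z - x^2 - z^2 + 2
trace(a b a^3) = trace(a) trace(b a^3) - trace(b a^2)  (reduce the a square) = x^3*z - x^2*y - 2*x*z + y
trace(b a^3 b^2 a) = trace(b) trace(a b a^3 b) - trace(a b a^3)  (reduce the b square) = x^2*y*z^2 - x^3*z - x*y^2*z - y*z^2 + 2*x*z + y
trace(a b^2 a^-1 b a^2) = trace(b a^3 b^2) trace(a) - trace(b a^3 b^2 a)  (eliminate a^-1) = x^3*y^2*z - x^4*y - x^2*y^3 - x^2*y*z^2 + 4*x^2*y + y*z^2 - x*z - y
trace(b a b^3 a) = trace(b) trace(a b a b^2) - trace(a b a b)  (reduce the b square) = y^2*z^2 - x*y*z - y^2 - z^2 + 2
trace(b^2 a b) = trace(b) trace(b a b) - trace(b a)  (reduce the b square) = y^2*z - x*y - z
trace(b a b^3) = trace(b) trace(b^2 a b) - trace(b^2 a)  (reduce the b square) = y^3*z - x*y^2 - 2*y*z + x
trace(b a^2 b a b^2) = trace(a) trace(b a b^3 a) - trace(b a b^3)  (reduce the a square) = x*y^2*z^2 - x^2*y*z - y^3*z - x*z^2 + 2*y*z + x
trace(a b a b a b) = trace(b a b a) trace(b a) - trace(a b)  (split on b) = z^3 - 3*z
trace(b a b^2 a b a) = trace(b) trace(a b a b a b) - trace(a b a b a)  (reduce the b square) = y*z^3 - x*z^2 - 2*y*z + x
trace(b a b^2 a b) = trace(b) trace(a b^2 a b) - trace(a b^2 a)  (reduce the b square) = y^2*z^2 - 2*x*y*z + x^2 - 2
trace(b a^2 b a b^2 a) = trace(a) trace(b a b^2 a b a) - trace(b a b^2 a b)  (reduce the a square) = x*y*z^3 - x^2*z^2 - y^2*z^2 + 2
trace(a b^2 a^-1 b a^2 b) = trace(b a^2 b a b^2) trace(a) - trace(b a^2 b a b^2 a)  (eliminate a^-1) = x^2*y^2*z^2 - x^3*y*z - x*y^3*z - x*y*z^3 + y^2*z^2 + 2*x*y*z + x^2 - 2
trace(a^2 b^-1 a b^2 a^-1 b) = trace(a b^2 a^-1 b a^2) trace(b) - trace(a b^2 a^-1 b a^2 b)  (eliminate b^-1) = x^3*y^3*z - x^4*y^2 - x^2*y^4 - 2*x^2*y^2*z^2 + x^3*y*z + x*y^3*z + x*y*z^3 + 4*x^2*y^2 - 3*x*y*z - x^2 - y^2 + 2
trace(b^-1 a^2 b^-1 a b^2 a^-1) = trace(a^2 b^-1 a b^2 a^-1) trace(b) - trace(a^2 b^-1 a b^2 a^-1 b)  (eliminate b^-1) = -x^3*y^3*z + x^4*y^2 + x^2*y^4 + 2*x^2*y^2*z^2 - x^3*y*z - x*y*z^3 - 5*x^2*y^2 - y^4 - y^2*z^2 + 4*x*y*z + x^2 + 4*y^2 - 2
trace(a^2 b^-1 a b) = trace(a b a^2) trace(b) - trace(a b a^2 b)  (eliminate b^-1) = x^2*y*z - x*y^2 - x*z^2 + x
trace(b a^-2 b^-1 a^2 b^-1 a b) = trace(b^-1 a^2 b^-1 a b^2 a^-1) trace(a) - trace(b^-1 a^2 b^-1 a b^2)  (eliminate a^-1) = -x^4*y^3*z + x^5*y^2 + x^3*y^4 + 2*x^3*y^2*z^2 - x^4*y*z - x^2*y*z^3 - 5*x^3*y^2 - x*y^4 - x*y^2*z^2 + 3*x^2*y*z + x^3 + 5*x*y^2 + x*z^2 - 3*x

-x^4*y^3*z + x^5*y^2 + x^3*y^4 + 2*x^3*y^2*z^2 - x^4*y*z - x^2*y*z^3 - 5*x^3*y^2 - x*y^4 - x*y^2*z^2 + 3*x^2*y*z + x^3 + 5*x*y^2 + x*z^2 - 3*x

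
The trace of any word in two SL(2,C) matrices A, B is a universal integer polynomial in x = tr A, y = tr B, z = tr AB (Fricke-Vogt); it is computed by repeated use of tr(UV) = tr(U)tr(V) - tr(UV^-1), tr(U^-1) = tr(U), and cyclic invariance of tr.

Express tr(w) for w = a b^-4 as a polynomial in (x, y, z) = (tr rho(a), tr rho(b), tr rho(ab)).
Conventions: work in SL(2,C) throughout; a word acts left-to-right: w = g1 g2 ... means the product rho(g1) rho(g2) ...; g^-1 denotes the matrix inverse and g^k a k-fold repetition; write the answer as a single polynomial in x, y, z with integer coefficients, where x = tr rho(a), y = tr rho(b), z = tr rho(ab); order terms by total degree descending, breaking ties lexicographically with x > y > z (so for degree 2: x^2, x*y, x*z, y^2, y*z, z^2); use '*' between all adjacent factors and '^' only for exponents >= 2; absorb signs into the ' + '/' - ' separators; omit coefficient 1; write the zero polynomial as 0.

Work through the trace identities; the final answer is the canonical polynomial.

x*y^4 - y^3*z - 3*x*y^2 + 2*y*z + x

apply: tr(a b^-1) = tr(a) * tr(b) - tr(a b)  (eliminate b^-1) = x*y - z
tr(b^-1 a b^-1) = tr(a b^-1) * tr(b) - tr(a)  (eliminate b^-1) = x*y^2 - y*z - x
use: tr(b^-1 a b^-2) = tr(b^-1 a b^-1) * tr(b) - tr(b^-1 a)  (eliminate b^-1) = x*y^3 - y^2*z - 2*x*y + z
tr(a b^-4) = tr(b^-1 a b^-2) * tr(b) - tr(b^-1 a b^-1)  (eliminate b^-1) = x*y^4 - y^3*z - 3*x*y^2 + 2*y*z + x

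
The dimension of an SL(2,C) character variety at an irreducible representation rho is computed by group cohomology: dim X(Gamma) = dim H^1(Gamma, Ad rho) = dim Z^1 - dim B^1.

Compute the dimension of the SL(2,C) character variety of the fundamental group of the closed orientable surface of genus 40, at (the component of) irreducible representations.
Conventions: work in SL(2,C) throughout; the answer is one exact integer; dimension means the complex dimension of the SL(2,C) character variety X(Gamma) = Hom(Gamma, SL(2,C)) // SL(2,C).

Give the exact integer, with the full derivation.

Gamma = pi_1(Sigma_40) = < a_1, b_1, ..., a_40, b_40 | prod [a_i, b_i] > has 2g = 80 generators and 1 relator.
A cocycle assigns one sl_2 vector per generator subject to the relator condition d_2(z) = 0: dim of the unconstrained space is 3*2g = 240.
d_2 is surjective at irreducible rho (its cokernel H^2 is dual to H^0 = 0), so dim Z^1 = 240 - 3 = 237.
As always at irreducible rho, dim B^1 = 3.
dim X = dim H^1 = 237 - 3 = 234.

234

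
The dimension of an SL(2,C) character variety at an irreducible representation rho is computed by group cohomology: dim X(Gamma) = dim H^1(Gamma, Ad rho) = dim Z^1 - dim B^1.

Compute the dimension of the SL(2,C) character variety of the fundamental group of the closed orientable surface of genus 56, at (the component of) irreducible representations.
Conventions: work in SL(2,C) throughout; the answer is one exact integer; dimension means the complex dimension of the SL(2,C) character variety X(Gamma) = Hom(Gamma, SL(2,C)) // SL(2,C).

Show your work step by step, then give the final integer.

330

pi_1 of the closed genus-56 surface has 112 generators bound by the single product-of-commutators relator.
A cocycle assigns one sl_2 vector per generator subject to the relator condition d_2(z) = 0: dim of the unconstrained space is 3*2g = 336.
At an irreducible rho, H^2 = coker(d_2) vanishes (Poincare duality: H^2 is dual to H^0 = invariants = 0), so d_2 is surjective onto sl_2 and dim Z^1 = 336 - 3 = 333.
As always at irreducible rho, dim B^1 = 3.
dim H^1 = 333 - 3 = 330 = dim X.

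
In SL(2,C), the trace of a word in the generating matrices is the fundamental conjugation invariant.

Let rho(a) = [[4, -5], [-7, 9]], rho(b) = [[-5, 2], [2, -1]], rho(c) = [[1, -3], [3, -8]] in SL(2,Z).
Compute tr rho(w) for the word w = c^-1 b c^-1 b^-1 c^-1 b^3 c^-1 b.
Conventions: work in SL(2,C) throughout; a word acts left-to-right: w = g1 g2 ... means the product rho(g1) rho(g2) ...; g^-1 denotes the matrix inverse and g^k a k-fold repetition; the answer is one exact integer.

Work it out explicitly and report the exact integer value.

4277279

rho(c^-1) = [[-8, 3], [-3, 1]]
... * rho(b) = [[-5, 2], [2, -1]]  ->  [[46, -19], [17, -7]]
... * rho(c^-1) = [[-8, 3], [-3, 1]]  ->  [[-311, 119], [-115, 44]]
... * rho(b^-1) = [[-1, -2], [-2, -5]]  ->  [[73, 27], [27, 10]]
... * rho(c^-1) = [[-8, 3], [-3, 1]]  ->  [[-665, 246], [-246, 91]]
... * rho(b) = [[-5, 2], [2, -1]]  ->  [[3817, -1576], [1412, -583]]
... * rho(b) = [[-5, 2], [2, -1]]  ->  [[-22237, 9210], [-8226, 3407]]
... * rho(b) = [[-5, 2], [2, -1]]  ->  [[129605, -53684], [47944, -19859]]
... * rho(c^-1) = [[-8, 3], [-3, 1]]  ->  [[-875788, 335131], [-323975, 123973]]
... * rho(b) = [[-5, 2], [2, -1]]  ->  [[5049202, -2086707], [1867821, -771923]]
tr = 5049202 + -771923 = 4277279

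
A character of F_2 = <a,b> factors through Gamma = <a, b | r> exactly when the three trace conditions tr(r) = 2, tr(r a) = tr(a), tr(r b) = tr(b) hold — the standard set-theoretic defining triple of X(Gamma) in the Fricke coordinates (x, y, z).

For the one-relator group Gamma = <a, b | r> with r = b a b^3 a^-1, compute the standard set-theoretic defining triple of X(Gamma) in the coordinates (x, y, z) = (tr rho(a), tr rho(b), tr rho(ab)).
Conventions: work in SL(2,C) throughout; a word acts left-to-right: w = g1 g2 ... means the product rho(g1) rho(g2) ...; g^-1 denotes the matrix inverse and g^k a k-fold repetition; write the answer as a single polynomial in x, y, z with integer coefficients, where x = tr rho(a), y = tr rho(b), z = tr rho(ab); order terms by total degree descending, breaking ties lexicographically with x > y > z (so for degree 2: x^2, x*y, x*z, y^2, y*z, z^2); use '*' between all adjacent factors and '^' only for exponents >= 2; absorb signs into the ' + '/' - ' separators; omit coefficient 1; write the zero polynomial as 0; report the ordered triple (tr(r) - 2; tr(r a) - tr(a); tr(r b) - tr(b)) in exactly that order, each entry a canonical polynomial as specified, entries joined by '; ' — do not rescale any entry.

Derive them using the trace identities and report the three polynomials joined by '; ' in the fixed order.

reduce: tr(a b^2) = tr(b) * tr(a b) - tr(a) = y*z - x
tr(a b^3) = tr(b) * tr(a b^2) - tr(a b) = y^2*z - x*y - z
tr(b a b^3) = tr(b) * tr(a b^3) - tr(a b^2) = y^3*z - x*y^2 - 2*y*z + x
so tr(a b a b) = tr(b a) * tr(b a) - tr(1) = z^2 - 2
so tr(a b a) = tr(a) * tr(b a) - tr(b) = x*z - y
reduce: tr(b a b a b) = tr(b) * tr(a b a b) - tr(a b a) = y*z^2 - x*z - y
tr(b a b^3 a) = tr(b) * tr(b a b a b) - tr(b a b a) = y^2*z^2 - x*y*z - y^2 - z^2 + 2
so tr(b a b^3 a^-1) = tr(b a b^3) * tr(a) - tr(b a b^3 a) = x*y^3*z - x^2*y^2 - y^2*z^2 - x*y*z + x^2 + y^2 + z^2 - 2
so tr(b^2 a b^3) = tr(b) * tr(a b^4) - tr(a b^3) = y^4*z - x*y^3 - 3*y^2*z + 2*x*y + z
so tr(b^2) = tr(b) * tr(b) - tr(1) = y^2 - 2
reduce: tr(a b^2 a) = tr(a) * tr(b^2 a) - tr(b^2) = x*y*z - x^2 - y^2 + 2
tr(b a b^2 a b) = tr(b) * tr(a b^2 a b) - tr(a b^2 a) = y^2*z^2 - 2*x*y*z + x^2 - 2
reduce: tr(b^2 a b^3 a) = tr(b) * tr(b a b^2 a b) - tr(b a b^2 a) = y^3*z^2 - 2*x*y^2*z + x^2*y - y*z^2 + x*z - y
tr(b a b^3 a^-1 b) = tr(b^2 a b^3) * tr(a) - tr(b^2 a b^3 a) = x*y^4*z - x^2*y^3 - y^3*z^2 - x*y^2*z + x^2*y + y*z^2 + y
assemble the triple (tr(r) - 2; tr(r a) - x; tr(r b) - y)

x*y^3*z - x^2*y^2 - y^2*z^2 - x*y*z + x^2 + y^2 + z^2 - 4; y^3*z - x*y^2 - 2*y*z; x*y^4*z - x^2*y^3 - y^3*z^2 - x*y^2*z + x^2*y + y*z^2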